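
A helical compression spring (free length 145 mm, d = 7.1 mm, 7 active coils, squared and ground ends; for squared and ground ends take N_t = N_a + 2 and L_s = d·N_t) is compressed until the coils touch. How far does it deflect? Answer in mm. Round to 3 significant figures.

81.1 mm

N_t = 9; L_s = 7.1·9 = 63.9 mm
δ_solid = L₀ − L_s = 145 − 63.9 = 81.1 mm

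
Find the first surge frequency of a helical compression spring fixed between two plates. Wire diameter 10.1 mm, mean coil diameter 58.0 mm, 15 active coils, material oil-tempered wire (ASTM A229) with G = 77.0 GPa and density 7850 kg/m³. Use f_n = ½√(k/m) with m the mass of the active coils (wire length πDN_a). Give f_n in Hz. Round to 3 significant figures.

70.5 Hz

k = Gd⁴/(8D³N_a) = (77.0×10³)(10.1⁴)/(8·58.0³·15) = 34.222 N/mm = 34222 N/m
Wire length L = πDN_a = π·58.0·15 = 2733.2 mm
m = ρ·(πd²/4)·L = 7850 × 80.118×10⁻⁶ m² × 2.7332 m = 1.719 kg
f_n = ½√(k/m) = 0.5·√(34222/1.719) = 0.5·√(19909) = 70.549 Hz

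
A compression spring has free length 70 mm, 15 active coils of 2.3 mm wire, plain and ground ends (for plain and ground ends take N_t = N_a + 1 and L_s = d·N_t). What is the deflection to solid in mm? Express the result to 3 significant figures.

N_t = 16; L_s = 2.3·16 = 36.8 mm
δ_solid = L₀ − L_s = 70 − 36.8 = 33.2 mm

33.2 mm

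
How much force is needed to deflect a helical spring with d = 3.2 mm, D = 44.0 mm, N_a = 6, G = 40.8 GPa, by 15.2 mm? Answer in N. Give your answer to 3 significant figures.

15.9 N

k = Gd⁴/(8D³N_a) = (40.8×10³)(3.2⁴)/(8·44.0³·6) = 1.0463 N/mm
F = k·δ = 1.0463 × 15.2 = 15.904 N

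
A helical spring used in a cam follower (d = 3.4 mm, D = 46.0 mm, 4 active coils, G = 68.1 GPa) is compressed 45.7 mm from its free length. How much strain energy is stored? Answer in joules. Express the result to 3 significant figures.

k = Gd⁴/(8D³N_a) = (68.1×10³)(3.4⁴)/(8·46.0³·4) = 2.9217 N/mm
U = ½kδ² = 0.5 × 2.9217 × 45.7² = 3051 N·mm = 3.051 J

3.05 J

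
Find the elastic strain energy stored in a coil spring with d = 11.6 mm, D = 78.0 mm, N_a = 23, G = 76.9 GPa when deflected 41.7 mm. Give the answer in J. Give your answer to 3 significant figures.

k = Gd⁴/(8D³N_a) = (76.9×10³)(11.6⁴)/(8·78.0³·23) = 15.946 N/mm
U = ½kδ² = 0.5 × 15.946 × 41.7² = 13864 N·mm = 13.864 J

13.9 J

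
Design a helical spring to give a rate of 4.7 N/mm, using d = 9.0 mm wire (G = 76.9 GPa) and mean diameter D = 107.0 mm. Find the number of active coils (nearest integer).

N_a = Gd⁴/(8D³k) = (76.9×10³ × 9.0⁴)/(8 × 107.0³ × 4.7)
    = 5.04541e+08 / 4.60616e+07 = 10.95 → 11 coils

11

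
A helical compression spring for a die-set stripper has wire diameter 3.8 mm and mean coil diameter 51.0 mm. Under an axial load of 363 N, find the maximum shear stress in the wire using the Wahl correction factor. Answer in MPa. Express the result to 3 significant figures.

950 MPa

Spring index C = D/d = 51.0/3.8 = 13.4211
K_W = (4C−1)/(4C−4) + 0.615/C = 52.684/49.684 + 0.0458 = 1.1062
τ₀ = 8FD/(πd³) = 8·363·51.0/(π·3.8³) = 148104/172.39 = 859.14 MPa
τ_max = K·τ₀ = 1.1062 × 859.14 = 950.39 MPa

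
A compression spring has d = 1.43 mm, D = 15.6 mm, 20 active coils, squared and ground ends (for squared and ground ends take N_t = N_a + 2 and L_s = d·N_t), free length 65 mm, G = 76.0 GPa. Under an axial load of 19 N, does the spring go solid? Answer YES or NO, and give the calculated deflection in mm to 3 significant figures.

k = Gd⁴/(8D³N_a) = (76.0×10³)(1.43⁴)/(8·15.6³·20) = 0.5232 N/mm
N_t = 22; L_s = 1.43·22 = 31.46 mm; δ_solid = L₀ − L_s = 65 − 31.46 = 33.54 mm
δ = F/k = 19/0.5232 = 36.315 mm
δ ≥ δ_solid → spring goes solid

YES, δ = 36.3 mm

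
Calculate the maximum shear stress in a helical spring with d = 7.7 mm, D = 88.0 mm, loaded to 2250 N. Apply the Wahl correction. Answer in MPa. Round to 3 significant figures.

1240 MPa

Spring index C = D/d = 88.0/7.7 = 11.4286
K_W = (4C−1)/(4C−4) + 0.615/C = 44.714/41.714 + 0.0538 = 1.1257
τ₀ = 8FD/(πd³) = 8·2250·88.0/(π·7.7³) = 1.584e+06/1434.2 = 1104.4 MPa
τ_max = K·τ₀ = 1.1257 × 1104.4 = 1243.3 MPa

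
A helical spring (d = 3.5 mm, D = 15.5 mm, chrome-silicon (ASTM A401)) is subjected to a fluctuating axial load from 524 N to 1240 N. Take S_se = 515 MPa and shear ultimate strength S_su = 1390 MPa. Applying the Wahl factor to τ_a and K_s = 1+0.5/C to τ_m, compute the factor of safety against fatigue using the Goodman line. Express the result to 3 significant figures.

C = D/d = 15.5/3.5 = 4.4286; K_W = (4C−1)/(4C−4)+0.615/C = 1.3576; K_s = 1+0.5/C = 1.1129
F_a = (F_max−F_min)/2 = 358 N; F_m = (F_max+F_min)/2 = 882 N
τ_a = K_W·8F_aD/(πd³) = 1.3576 × 329.57 = 447.43 MPa
τ_m = K_s·8F_mD/(πd³) = 1.1129 × 811.96 = 903.64 MPa
Goodman: 1/n_f = τ_a/S_se + τ_m/S_su = 447.43/515 + 903.64/1390 = 0.86880 + 0.65010 = 1.5189
n_f = 1/1.5189 = 0.6584

0.658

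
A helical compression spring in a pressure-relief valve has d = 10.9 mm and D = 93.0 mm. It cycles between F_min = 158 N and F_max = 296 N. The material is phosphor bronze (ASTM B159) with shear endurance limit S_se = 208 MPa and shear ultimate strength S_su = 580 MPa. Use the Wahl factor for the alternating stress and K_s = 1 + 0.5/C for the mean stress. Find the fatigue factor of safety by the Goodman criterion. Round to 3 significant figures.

C = D/d = 93.0/10.9 = 8.5321; K_W = (4C−1)/(4C−4)+0.615/C = 1.1717; K_s = 1+0.5/C = 1.0586
F_a = (F_max−F_min)/2 = 69 N; F_m = (F_max+F_min)/2 = 227 N
τ_a = K_W·8F_aD/(πd³) = 1.1717 × 12.618 = 14.784 MPa
τ_m = K_s·8F_mD/(πd³) = 1.0586 × 41.512 = 43.944 MPa
Goodman: 1/n_f = τ_a/S_se + τ_m/S_su = 14.784/208 + 43.944/580 = 0.07108 + 0.07577 = 0.14684
n_f = 1/0.14684 = 6.81

6.81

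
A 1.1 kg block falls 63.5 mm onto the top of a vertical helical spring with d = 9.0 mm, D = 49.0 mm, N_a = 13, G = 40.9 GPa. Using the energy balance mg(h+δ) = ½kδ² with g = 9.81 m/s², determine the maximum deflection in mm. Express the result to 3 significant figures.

8.41 mm

k = Gd⁴/(8D³N_a) = (40.9×10³)(9.0⁴)/(8·49.0³·13) = 21.932 N/mm
W = mg = 1.1 × 9.81 = 10.791 N
½kδ² − Wδ − Wh = 0 → δ = (W + √(W² + 2kWh))/k
δ = (10.791 + √(116.45 + 30056.4))/21.932 = (10.791 + 173.7)/21.932 = 8.4122 mm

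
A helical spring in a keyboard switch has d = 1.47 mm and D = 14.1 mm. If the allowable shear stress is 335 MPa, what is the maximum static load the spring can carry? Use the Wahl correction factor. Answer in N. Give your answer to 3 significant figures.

25.7 N

C = D/d = 14.1/1.47 = 9.5918
K_W = (4C−1)/(4C−4) + 0.615/C = 37.367/34.367 + 0.0641 = 1.1514
τ_max = K·8FD/(πd³) → F_max = τ_allow·πd³/(8DK)
F_max = 335·π·1.47³/(8·14.1·1.1514) = 3343.1/129.88 = 25.74 N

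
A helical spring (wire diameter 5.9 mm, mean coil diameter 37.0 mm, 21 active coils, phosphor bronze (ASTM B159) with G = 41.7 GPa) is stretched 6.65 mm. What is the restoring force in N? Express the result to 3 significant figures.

39.5 N

k = Gd⁴/(8D³N_a) = (41.7×10³)(5.9⁴)/(8·37.0³·21) = 5.9379 N/mm
F = k·δ = 5.9379 × 6.65 = 39.487 N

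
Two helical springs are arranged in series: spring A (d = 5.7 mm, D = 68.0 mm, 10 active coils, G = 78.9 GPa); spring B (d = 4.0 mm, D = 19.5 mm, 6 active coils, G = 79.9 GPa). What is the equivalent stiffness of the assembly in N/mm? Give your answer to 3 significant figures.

3.13 N/mm

k_A = Gd⁴/(8D³N_a) = (78.9×10³)(5.7⁴)/(8·68.0³·10) = 3.311 N/mm
k_B = Gd⁴/(8D³N_a) = (79.9×10³)(4.0⁴)/(8·19.5³·6) = 57.47 N/mm
Series: 1/k_eq = 1/3.311 + 1/57.47 = 0.31942; k_eq = 3.1306 N/mm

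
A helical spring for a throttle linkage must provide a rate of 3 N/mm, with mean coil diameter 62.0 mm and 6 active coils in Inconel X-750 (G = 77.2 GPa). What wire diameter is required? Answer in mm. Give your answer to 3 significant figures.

4.59 mm

d = (8D³N_a·k / G)^(1/4) = (8·62.0³·6·3 / (77.2×10³))^0.25
  = (444.55)^0.25 = 4.5918 mm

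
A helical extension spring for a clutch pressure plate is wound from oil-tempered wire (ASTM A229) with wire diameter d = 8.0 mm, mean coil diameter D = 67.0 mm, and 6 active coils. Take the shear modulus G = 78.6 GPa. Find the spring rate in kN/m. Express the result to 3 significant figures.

k = Gd⁴/(8D³N_a) = (78.6×10³ × 8.0⁴) / (8 × 67.0³ × 6)
  = 3.21946e+08 / 1.44366e+07 = 22.301 N/mm

22.3 kN/m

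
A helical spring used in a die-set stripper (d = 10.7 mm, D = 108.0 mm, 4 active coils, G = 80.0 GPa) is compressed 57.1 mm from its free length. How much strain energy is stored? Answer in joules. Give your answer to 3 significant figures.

k = Gd⁴/(8D³N_a) = (80.0×10³)(10.7⁴)/(8·108.0³·4) = 26.014 N/mm
U = ½kδ² = 0.5 × 26.014 × 57.1² = 42408 N·mm = 42.408 J

42.4 J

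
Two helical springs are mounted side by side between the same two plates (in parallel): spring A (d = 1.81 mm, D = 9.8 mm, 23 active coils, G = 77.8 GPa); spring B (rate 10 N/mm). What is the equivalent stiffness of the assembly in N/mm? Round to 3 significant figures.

14.8 N/mm

k_A = Gd⁴/(8D³N_a) = (77.8×10³)(1.81⁴)/(8·9.8³·23) = 4.8217 N/mm
Parallel: k_eq = 4.8217 + 10 = 14.822 N/mm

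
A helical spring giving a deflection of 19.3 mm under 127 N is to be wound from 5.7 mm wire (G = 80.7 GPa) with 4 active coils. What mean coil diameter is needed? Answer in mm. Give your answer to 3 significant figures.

Required rate k = F/δ = 127/19.3 = 6.5803 N/mm
D = (Gd⁴/(8N_a·k))^(1/3) = (80.7×10³·5.7⁴/(8·4·6.5803))^(1/3)
  = (404554)^(1/3) = 73.9592 mm

74.0 mm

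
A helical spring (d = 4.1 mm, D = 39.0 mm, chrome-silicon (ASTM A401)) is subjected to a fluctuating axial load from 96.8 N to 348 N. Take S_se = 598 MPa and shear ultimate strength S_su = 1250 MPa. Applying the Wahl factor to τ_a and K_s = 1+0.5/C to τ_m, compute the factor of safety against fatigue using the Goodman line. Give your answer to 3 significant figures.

C = D/d = 39.0/4.1 = 9.5122; K_W = (4C−1)/(4C−4)+0.615/C = 1.1528; K_s = 1+0.5/C = 1.0526
F_a = (F_max−F_min)/2 = 125.6 N; F_m = (F_max+F_min)/2 = 222.4 N
τ_a = K_W·8F_aD/(πd³) = 1.1528 × 180.99 = 208.63 MPa
τ_m = K_s·8F_mD/(πd³) = 1.0526 × 320.47 = 337.32 MPa
Goodman: 1/n_f = τ_a/S_se + τ_m/S_su = 208.63/598 + 337.32/1250 = 0.34888 + 0.26985 = 0.61874
n_f = 1/0.61874 = 1.616

1.62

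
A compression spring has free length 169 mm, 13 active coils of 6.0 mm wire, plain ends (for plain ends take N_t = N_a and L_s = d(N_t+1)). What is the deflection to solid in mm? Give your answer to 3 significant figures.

N_t = 13; L_s = 6.0·14 = 84 mm
δ_solid = L₀ − L_s = 169 − 84 = 85 mm

85.0 mm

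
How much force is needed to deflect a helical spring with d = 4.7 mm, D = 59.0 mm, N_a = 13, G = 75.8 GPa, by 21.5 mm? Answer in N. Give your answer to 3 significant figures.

k = Gd⁴/(8D³N_a) = (75.8×10³)(4.7⁴)/(8·59.0³·13) = 1.7317 N/mm
F = k·δ = 1.7317 × 21.5 = 37.231 N

37.2 N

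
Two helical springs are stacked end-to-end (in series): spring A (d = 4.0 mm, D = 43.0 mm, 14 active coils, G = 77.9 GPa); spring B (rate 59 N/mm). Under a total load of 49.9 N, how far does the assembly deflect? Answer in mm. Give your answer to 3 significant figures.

k_A = Gd⁴/(8D³N_a) = (77.9×10³)(4.0⁴)/(8·43.0³·14) = 2.2395 N/mm
Series: 1/k_eq = 1/2.2395 + 1/59 = 0.46347; k_eq = 2.1576 N/mm
δ = F/k_eq = 49.9/2.1576 = 23.127 mm

23.1 mm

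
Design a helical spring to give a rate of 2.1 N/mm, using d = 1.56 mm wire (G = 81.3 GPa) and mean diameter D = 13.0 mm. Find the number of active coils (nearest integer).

13

N_a = Gd⁴/(8D³k) = (81.3×10³ × 1.56⁴)/(8 × 13.0³ × 2.1)
    = 481492 / 36909.6 = 13.05 → 13 coils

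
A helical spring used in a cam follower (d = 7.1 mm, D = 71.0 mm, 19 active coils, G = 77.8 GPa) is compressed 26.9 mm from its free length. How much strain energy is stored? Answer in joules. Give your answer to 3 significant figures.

k = Gd⁴/(8D³N_a) = (77.8×10³)(7.1⁴)/(8·71.0³·19) = 3.6341 N/mm
U = ½kδ² = 0.5 × 3.6341 × 26.9² = 1314.8 N·mm = 1.3148 J

1.31 J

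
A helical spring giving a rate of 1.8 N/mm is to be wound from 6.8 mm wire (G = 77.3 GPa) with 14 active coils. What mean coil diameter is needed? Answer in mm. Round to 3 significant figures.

D = (Gd⁴/(8N_a·k))^(1/3) = (77.3×10³·6.8⁴/(8·14·1.8))^(1/3)
  = (819832)^(1/3) = 93.5926 mm

93.6 mm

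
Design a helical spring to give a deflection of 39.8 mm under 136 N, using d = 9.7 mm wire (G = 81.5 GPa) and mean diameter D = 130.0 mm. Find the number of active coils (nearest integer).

Required rate k = F/δ = 136/39.8 = 3.4171 N/mm
N_a = Gd⁴/(8D³k) = (81.5×10³ × 9.7⁴)/(8 × 130.0³ × 3.4171)
    = 7.21514e+08 / 6.00587e+07 = 12.01 → 12 coils

12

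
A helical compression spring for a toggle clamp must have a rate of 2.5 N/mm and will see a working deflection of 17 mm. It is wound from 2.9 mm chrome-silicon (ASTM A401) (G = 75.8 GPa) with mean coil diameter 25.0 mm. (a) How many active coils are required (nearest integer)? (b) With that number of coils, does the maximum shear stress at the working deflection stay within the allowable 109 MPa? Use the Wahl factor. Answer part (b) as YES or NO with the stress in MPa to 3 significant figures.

(a) 17 coils; (b) NO, τ_max = 131 MPa

N_a = Gd⁴/(8D³k) = (75.8×10³)(2.9⁴)/(8·25.0³·2.5) = 17.16 → N_a = 17
Actual rate k = Gd⁴/(8D³·17) = 2.5229 N/mm
Working load F = kδ = 2.5229·17 = 42.89 N
C = 25.0/2.9 = 8.6207; K_W = (4C−1)/(4C−4)+0.615/C = 1.1698
τ_max = K_W·8FD/(πd³) = 1.1698·111.95 = 130.96 MPa
τ_max > 109 MPa → exceeds allowable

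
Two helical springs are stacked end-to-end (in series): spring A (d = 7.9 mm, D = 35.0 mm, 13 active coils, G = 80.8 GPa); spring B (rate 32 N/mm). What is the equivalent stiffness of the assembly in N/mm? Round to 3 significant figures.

22.0 N/mm

k_A = Gd⁴/(8D³N_a) = (80.8×10³)(7.9⁴)/(8·35.0³·13) = 70.58 N/mm
Series: 1/k_eq = 1/70.58 + 1/32 = 0.045418; k_eq = 22.018 N/mm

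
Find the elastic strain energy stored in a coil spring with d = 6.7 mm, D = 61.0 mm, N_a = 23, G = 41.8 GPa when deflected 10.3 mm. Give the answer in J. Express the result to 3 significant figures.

k = Gd⁴/(8D³N_a) = (41.8×10³)(6.7⁴)/(8·61.0³·23) = 2.0168 N/mm
U = ½kδ² = 0.5 × 2.0168 × 10.3² = 106.98 N·mm = 0.10698 J

0.107 J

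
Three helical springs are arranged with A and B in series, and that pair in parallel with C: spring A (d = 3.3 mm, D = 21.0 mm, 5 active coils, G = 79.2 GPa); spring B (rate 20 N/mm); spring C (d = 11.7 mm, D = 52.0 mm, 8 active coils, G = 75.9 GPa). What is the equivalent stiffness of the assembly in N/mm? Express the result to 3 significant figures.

169 N/mm

k_A = Gd⁴/(8D³N_a) = (79.2×10³)(3.3⁴)/(8·21.0³·5) = 25.355 N/mm
k_C = Gd⁴/(8D³N_a) = (75.9×10³)(11.7⁴)/(8·52.0³·8) = 158.05 N/mm
Springs A,B series: k_AB = 1/(1/25.355+1/20) = 11.181 N/mm; parallel with C: k_eq = 11.181+158.05 = 169.23 N/mm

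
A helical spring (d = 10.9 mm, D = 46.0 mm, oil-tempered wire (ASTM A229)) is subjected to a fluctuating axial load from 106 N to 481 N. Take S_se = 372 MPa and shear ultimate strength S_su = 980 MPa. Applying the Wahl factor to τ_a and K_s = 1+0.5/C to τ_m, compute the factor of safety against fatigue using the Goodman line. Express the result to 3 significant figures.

C = D/d = 46.0/10.9 = 4.2202; K_W = (4C−1)/(4C−4)+0.615/C = 1.3786; K_s = 1+0.5/C = 1.1185
F_a = (F_max−F_min)/2 = 187.5 N; F_m = (F_max+F_min)/2 = 293.5 N
τ_a = K_W·8F_aD/(πd³) = 1.3786 × 16.96 = 23.381 MPa
τ_m = K_s·8F_mD/(πd³) = 1.1185 × 26.548 = 29.693 MPa
Goodman: 1/n_f = τ_a/S_se + τ_m/S_su = 23.381/372 + 29.693/980 = 0.06285 + 0.03030 = 0.093152
n_f = 1/0.093152 = 10.74

10.7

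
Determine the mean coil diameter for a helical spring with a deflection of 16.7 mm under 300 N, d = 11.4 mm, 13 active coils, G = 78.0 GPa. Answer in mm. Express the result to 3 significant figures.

89.0 mm

Required rate k = F/δ = 300/16.7 = 17.964 N/mm
D = (Gd⁴/(8N_a·k))^(1/3) = (78.0×10³·11.4⁴/(8·13·17.964))^(1/3)
  = (705141)^(1/3) = 89.0072 mm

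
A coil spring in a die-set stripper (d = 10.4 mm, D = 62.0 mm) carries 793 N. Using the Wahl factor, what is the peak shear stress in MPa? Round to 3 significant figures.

140 MPa

Spring index C = D/d = 62.0/10.4 = 5.9615
K_W = (4C−1)/(4C−4) + 0.615/C = 22.846/19.846 + 0.1032 = 1.2543
τ₀ = 8FD/(πd³) = 8·793·62.0/(π·10.4³) = 393328/3533.9 = 111.3 MPa
τ_max = K·τ₀ = 1.2543 × 111.3 = 139.61 MPa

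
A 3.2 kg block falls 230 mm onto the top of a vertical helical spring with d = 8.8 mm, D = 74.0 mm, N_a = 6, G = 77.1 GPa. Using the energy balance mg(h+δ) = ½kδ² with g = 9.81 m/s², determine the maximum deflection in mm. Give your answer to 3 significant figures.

26.0 mm

k = Gd⁴/(8D³N_a) = (77.1×10³)(8.8⁴)/(8·74.0³·6) = 23.771 N/mm
W = mg = 3.2 × 9.81 = 31.392 N
½kδ² − Wδ − Wh = 0 → δ = (W + √(W² + 2kWh))/k
δ = (31.392 + √(985.46 + 343262))/23.771 = (31.392 + 586.73)/23.771 = 26.003 mm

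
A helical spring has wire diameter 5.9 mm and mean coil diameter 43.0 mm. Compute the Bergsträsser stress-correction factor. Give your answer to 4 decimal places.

1.1912

C = D/d = 43.0/5.9 = 7.2881
K_B = (4C+2)/(4C−3) = 31.153/26.153 = 1.1912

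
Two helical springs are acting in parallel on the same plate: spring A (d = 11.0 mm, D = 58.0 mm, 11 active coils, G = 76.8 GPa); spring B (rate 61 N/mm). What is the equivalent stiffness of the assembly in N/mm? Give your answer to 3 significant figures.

126 N/mm

k_A = Gd⁴/(8D³N_a) = (76.8×10³)(11.0⁴)/(8·58.0³·11) = 65.489 N/mm
Parallel: k_eq = 65.489 + 61 = 126.49 N/mm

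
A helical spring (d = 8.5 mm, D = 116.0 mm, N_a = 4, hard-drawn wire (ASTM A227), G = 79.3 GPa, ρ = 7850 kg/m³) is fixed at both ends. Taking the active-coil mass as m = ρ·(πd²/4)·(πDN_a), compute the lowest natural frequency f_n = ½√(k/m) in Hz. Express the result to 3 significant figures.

k = Gd⁴/(8D³N_a) = (79.3×10³)(8.5⁴)/(8·116.0³·4) = 8.2875 N/mm = 8287.5 N/m
Wire length L = πDN_a = π·116.0·4 = 1457.7 mm
m = ρ·(πd²/4)·L = 7850 × 56.745×10⁻⁶ m² × 1.4577 m = 0.64933 kg
f_n = ½√(k/m) = 0.5·√(8287.5/0.64933) = 0.5·√(12763) = 56.487 Hz

56.5 Hz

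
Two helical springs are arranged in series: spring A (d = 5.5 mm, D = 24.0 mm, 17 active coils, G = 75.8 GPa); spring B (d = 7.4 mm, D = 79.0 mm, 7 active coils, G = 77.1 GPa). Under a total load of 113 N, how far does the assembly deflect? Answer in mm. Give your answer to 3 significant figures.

16.6 mm

k_A = Gd⁴/(8D³N_a) = (75.8×10³)(5.5⁴)/(8·24.0³·17) = 36.893 N/mm
k_B = Gd⁴/(8D³N_a) = (77.1×10³)(7.4⁴)/(8·79.0³·7) = 8.3736 N/mm
Series: 1/k_eq = 1/36.893 + 1/8.3736 = 0.14653; k_eq = 6.8246 N/mm
δ = F/k_eq = 113/6.8246 = 16.558 mm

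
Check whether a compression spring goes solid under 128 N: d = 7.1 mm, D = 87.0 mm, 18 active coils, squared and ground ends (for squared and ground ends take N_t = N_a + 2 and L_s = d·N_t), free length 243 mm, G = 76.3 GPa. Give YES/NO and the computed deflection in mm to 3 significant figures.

k = Gd⁴/(8D³N_a) = (76.3×10³)(7.1⁴)/(8·87.0³·18) = 2.0447 N/mm
N_t = 20; L_s = 7.1·20 = 142 mm; δ_solid = L₀ − L_s = 243 − 142 = 101 mm
δ = F/k = 128/2.0447 = 62.6 mm
δ < δ_solid → spring does not go solid

NO, δ = 62.6 mm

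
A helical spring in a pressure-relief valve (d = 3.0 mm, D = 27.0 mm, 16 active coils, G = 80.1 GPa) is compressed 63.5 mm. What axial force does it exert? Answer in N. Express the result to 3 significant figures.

k = Gd⁴/(8D³N_a) = (80.1×10³)(3.0⁴)/(8·27.0³·16) = 2.5752 N/mm
F = k·δ = 2.5752 × 63.5 = 163.53 N

164 N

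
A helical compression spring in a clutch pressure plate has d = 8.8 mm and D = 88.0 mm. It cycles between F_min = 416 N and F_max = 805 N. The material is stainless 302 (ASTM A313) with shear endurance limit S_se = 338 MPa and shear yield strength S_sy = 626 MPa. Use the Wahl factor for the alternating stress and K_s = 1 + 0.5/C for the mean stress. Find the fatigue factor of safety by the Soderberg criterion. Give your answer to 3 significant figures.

1.81

C = D/d = 88.0/8.8 = 10.0000; K_W = (4C−1)/(4C−4)+0.615/C = 1.1448; K_s = 1+0.5/C = 1.0500
F_a = (F_max−F_min)/2 = 194.5 N; F_m = (F_max+F_min)/2 = 610.5 N
τ_a = K_W·8F_aD/(πd³) = 1.1448 × 63.958 = 73.221 MPa
τ_m = K_s·8F_mD/(πd³) = 1.0500 × 200.75 = 210.79 MPa
Soderberg: 1/n_f = τ_a/S_se + τ_m/S_sy = 73.221/338 + 210.79/626 = 0.21663 + 0.33673 = 0.55336
n_f = 1/0.55336 = 1.807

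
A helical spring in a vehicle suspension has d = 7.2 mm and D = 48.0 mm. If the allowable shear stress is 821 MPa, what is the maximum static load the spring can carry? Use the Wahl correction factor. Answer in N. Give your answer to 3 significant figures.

C = D/d = 48.0/7.2 = 6.6667
K_W = (4C−1)/(4C−4) + 0.615/C = 25.667/22.667 + 0.0923 = 1.2246
τ_max = K·8FD/(πd³) → F_max = τ_allow·πd³/(8DK)
F_max = 821·π·7.2³/(8·48.0·1.2246) = 9.627e+05/470.25 = 2047.2 N

2050 N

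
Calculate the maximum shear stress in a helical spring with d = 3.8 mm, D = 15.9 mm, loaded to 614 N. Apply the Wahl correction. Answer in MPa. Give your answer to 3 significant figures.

626 MPa

Spring index C = D/d = 15.9/3.8 = 4.1842
K_W = (4C−1)/(4C−4) + 0.615/C = 15.737/12.737 + 0.1470 = 1.3825
τ₀ = 8FD/(πd³) = 8·614·15.9/(π·3.8³) = 78100.8/172.39 = 453.06 MPa
τ_max = K·τ₀ = 1.3825 × 453.06 = 626.36 MPa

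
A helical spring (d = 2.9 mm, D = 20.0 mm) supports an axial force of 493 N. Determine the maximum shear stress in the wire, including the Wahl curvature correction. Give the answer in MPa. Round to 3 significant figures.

1250 MPa

Spring index C = D/d = 20.0/2.9 = 6.8966
K_W = (4C−1)/(4C−4) + 0.615/C = 26.586/23.586 + 0.0892 = 1.2164
τ₀ = 8FD/(πd³) = 8·493·20.0/(π·2.9³) = 78880/76.62 = 1029.5 MPa
τ_max = K·τ₀ = 1.2164 × 1029.5 = 1252.2 MPa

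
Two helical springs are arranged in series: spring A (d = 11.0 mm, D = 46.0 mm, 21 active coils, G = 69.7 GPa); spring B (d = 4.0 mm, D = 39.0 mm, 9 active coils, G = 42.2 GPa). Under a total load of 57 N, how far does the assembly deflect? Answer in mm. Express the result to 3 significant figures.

23.4 mm

k_A = Gd⁴/(8D³N_a) = (69.7×10³)(11.0⁴)/(8·46.0³·21) = 62.405 N/mm
k_B = Gd⁴/(8D³N_a) = (42.2×10³)(4.0⁴)/(8·39.0³·9) = 2.5294 N/mm
Series: 1/k_eq = 1/62.405 + 1/2.5294 = 0.41137; k_eq = 2.4309 N/mm
δ = F/k_eq = 57/2.4309 = 23.448 mm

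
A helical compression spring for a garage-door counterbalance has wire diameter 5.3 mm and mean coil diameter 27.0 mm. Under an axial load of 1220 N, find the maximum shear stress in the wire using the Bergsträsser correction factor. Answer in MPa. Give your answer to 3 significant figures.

Spring index C = D/d = 27.0/5.3 = 5.0943
K_B = (4C+2)/(4C−3) = 22.377/17.377 = 1.2877
τ₀ = 8FD/(πd³) = 8·1220·27.0/(π·5.3³) = 263520/467.71 = 563.42 MPa
τ_max = K·τ₀ = 1.2877 × 563.42 = 725.54 MPa

726 MPa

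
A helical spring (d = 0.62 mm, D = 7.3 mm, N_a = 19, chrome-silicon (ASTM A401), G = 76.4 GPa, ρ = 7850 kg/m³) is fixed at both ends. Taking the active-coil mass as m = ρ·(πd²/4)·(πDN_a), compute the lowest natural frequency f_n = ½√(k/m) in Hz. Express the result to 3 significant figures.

215 Hz

k = Gd⁴/(8D³N_a) = (76.4×10³)(0.62⁴)/(8·7.3³·19) = 0.19092 N/mm = 190.92 N/m
Wire length L = πDN_a = π·7.3·19 = 435.74 mm
m = ρ·(πd²/4)·L = 7850 × 0.30191×10⁻⁶ m² × 0.43574 m = 0.0010327 kg
f_n = ½√(k/m) = 0.5·√(190.92/0.0010327) = 0.5·√(1.8488e+05) = 214.99 Hz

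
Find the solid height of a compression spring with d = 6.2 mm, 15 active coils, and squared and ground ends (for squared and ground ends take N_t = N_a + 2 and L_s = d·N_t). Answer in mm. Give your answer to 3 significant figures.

squared and ground ends: N_t = N_a + 2 = 15 + 2 = 17
L_s = d·N_t = 6.2 × 17 = 105.4 mm

105 mm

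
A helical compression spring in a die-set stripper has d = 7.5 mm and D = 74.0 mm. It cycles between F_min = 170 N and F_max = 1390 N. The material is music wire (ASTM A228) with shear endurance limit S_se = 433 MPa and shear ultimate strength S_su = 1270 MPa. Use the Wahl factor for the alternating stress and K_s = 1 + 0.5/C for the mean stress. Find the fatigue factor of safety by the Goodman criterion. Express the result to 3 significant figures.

C = D/d = 74.0/7.5 = 9.8667; K_W = (4C−1)/(4C−4)+0.615/C = 1.1469; K_s = 1+0.5/C = 1.0507
F_a = (F_max−F_min)/2 = 610 N; F_m = (F_max+F_min)/2 = 780 N
τ_a = K_W·8F_aD/(πd³) = 1.1469 × 272.47 = 312.5 MPa
τ_m = K_s·8F_mD/(πd³) = 1.0507 × 348.4 = 366.06 MPa
Goodman: 1/n_f = τ_a/S_se + τ_m/S_su = 312.5/433 + 366.06/1270 = 0.72171 + 0.28824 = 1.0099
n_f = 1/1.0099 = 0.9902

0.990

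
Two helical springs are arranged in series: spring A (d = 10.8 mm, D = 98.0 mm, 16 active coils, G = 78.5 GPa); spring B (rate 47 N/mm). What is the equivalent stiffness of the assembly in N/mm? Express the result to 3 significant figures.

k_A = Gd⁴/(8D³N_a) = (78.5×10³)(10.8⁴)/(8·98.0³·16) = 8.865 N/mm
Series: 1/k_eq = 1/8.865 + 1/47 = 0.13408; k_eq = 7.4582 N/mm

7.46 N/mm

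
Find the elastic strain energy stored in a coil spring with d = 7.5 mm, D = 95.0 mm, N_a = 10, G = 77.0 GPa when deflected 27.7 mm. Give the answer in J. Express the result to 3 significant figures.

k = Gd⁴/(8D³N_a) = (77.0×10³)(7.5⁴)/(8·95.0³·10) = 3.552 N/mm
U = ½kδ² = 0.5 × 3.552 × 27.7² = 1362.7 N·mm = 1.3627 J

1.36 J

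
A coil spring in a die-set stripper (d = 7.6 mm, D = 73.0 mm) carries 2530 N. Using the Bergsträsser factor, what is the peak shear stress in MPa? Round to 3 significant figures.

1220 MPa

Spring index C = D/d = 73.0/7.6 = 9.6053
K_B = (4C+2)/(4C−3) = 40.421/35.421 = 1.1412
τ₀ = 8FD/(πd³) = 8·2530·73.0/(π·7.6³) = 1.47752e+06/1379.1 = 1071.4 MPa
τ_max = K·τ₀ = 1.1412 × 1071.4 = 1222.6 MPa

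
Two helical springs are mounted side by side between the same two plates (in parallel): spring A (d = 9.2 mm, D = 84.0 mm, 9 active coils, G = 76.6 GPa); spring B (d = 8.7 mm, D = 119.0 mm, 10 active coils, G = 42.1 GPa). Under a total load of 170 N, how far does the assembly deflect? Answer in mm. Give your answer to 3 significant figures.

k_A = Gd⁴/(8D³N_a) = (76.6×10³)(9.2⁴)/(8·84.0³·9) = 12.859 N/mm
k_B = Gd⁴/(8D³N_a) = (42.1×10³)(8.7⁴)/(8·119.0³·10) = 1.7891 N/mm
Parallel: k_eq = 12.859 + 1.7891 = 14.648 N/mm
δ = F/k_eq = 170/14.648 = 11.606 mm

11.6 mm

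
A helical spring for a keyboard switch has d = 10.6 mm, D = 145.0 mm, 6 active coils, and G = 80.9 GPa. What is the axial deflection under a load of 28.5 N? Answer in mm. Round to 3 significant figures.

k = Gd⁴/(8D³N_a) = (80.9×10³)(10.6⁴)/(8·145.0³·6) = 6.9795 N/mm
δ = F/k = 28.5 / 6.9795 = 4.0834 mm

4.08 mm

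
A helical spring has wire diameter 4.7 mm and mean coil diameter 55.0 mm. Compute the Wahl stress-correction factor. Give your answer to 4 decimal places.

C = D/d = 55.0/4.7 = 11.7021
K_W = (4C−1)/(4C−4) + 0.615/C = 45.809/42.809 + 0.0526 = 1.1226

1.1226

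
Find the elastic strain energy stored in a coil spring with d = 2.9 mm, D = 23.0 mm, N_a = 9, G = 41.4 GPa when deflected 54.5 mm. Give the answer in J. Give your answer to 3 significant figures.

4.96 J

k = Gd⁴/(8D³N_a) = (41.4×10³)(2.9⁴)/(8·23.0³·9) = 3.3425 N/mm
U = ½kδ² = 0.5 × 3.3425 × 54.5² = 4964.1 N·mm = 4.9641 J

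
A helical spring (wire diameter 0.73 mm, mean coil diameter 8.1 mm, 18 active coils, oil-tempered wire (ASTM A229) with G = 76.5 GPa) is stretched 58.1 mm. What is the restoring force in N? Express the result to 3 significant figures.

16.5 N

k = Gd⁴/(8D³N_a) = (76.5×10³)(0.73⁴)/(8·8.1³·18) = 0.28388 N/mm
F = k·δ = 0.28388 × 58.1 = 16.493 N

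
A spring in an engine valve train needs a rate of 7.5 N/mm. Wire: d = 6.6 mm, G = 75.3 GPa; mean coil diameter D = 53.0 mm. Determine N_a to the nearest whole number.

16

N_a = Gd⁴/(8D³k) = (75.3×10³ × 6.6⁴)/(8 × 53.0³ × 7.5)
    = 1.4288e+08 / 8.93262e+06 = 16 → 16 coils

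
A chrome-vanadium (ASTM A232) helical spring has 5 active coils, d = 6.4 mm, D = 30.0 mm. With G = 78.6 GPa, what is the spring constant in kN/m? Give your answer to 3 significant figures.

122 kN/m

k = Gd⁴/(8D³N_a) = (78.6×10³ × 6.4⁴) / (8 × 30.0³ × 5)
  = 1.31869e+08 / 1.08e+06 = 122.1 N/mm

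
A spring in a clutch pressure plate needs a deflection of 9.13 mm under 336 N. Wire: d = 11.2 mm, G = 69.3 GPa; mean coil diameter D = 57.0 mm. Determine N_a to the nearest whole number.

Required rate k = F/δ = 336/9.13 = 36.802 N/mm
N_a = Gd⁴/(8D³k) = (69.3×10³ × 11.2⁴)/(8 × 57.0³ × 36.802)
    = 1.09045e+09 / 5.45234e+07 = 20 → 20 coils

20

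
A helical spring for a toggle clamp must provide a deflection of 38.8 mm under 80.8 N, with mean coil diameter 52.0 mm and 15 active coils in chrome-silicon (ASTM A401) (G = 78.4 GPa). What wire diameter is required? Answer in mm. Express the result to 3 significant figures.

Required rate k = F/δ = 80.8/38.8 = 2.0825 N/mm
d = (8D³N_a·k / G)^(1/4) = (8·52.0³·15·2.0825 / (78.4×10³))^0.25
  = (448.18)^0.25 = 4.6011 mm

4.60 mm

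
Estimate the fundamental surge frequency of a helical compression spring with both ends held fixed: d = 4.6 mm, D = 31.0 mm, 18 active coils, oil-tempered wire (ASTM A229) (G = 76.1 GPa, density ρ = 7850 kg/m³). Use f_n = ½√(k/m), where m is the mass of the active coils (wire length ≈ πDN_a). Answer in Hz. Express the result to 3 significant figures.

93.2 Hz

k = Gd⁴/(8D³N_a) = (76.1×10³)(4.6⁴)/(8·31.0³·18) = 7.9427 N/mm = 7942.7 N/m
Wire length L = πDN_a = π·31.0·18 = 1753 mm
m = ρ·(πd²/4)·L = 7850 × 16.619×10⁻⁶ m² × 1.753 m = 0.2287 kg
f_n = ½√(k/m) = 0.5·√(7942.7/0.2287) = 0.5·√(34730) = 93.18 Hz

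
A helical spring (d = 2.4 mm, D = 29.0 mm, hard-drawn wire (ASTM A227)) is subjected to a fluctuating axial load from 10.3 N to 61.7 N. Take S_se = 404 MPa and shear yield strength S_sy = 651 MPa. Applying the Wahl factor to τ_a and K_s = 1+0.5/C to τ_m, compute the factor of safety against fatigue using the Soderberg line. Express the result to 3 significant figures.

1.45

C = D/d = 29.0/2.4 = 12.0833; K_W = (4C−1)/(4C−4)+0.615/C = 1.1186; K_s = 1+0.5/C = 1.0414
F_a = (F_max−F_min)/2 = 25.7 N; F_m = (F_max+F_min)/2 = 36 N
τ_a = K_W·8F_aD/(πd³) = 1.1186 × 137.29 = 153.57 MPa
τ_m = K_s·8F_mD/(πd³) = 1.0414 × 192.31 = 200.27 MPa
Soderberg: 1/n_f = τ_a/S_se + τ_m/S_sy = 153.57/404 + 200.27/651 = 0.38012 + 0.30763 = 0.68775
n_f = 1/0.68775 = 1.454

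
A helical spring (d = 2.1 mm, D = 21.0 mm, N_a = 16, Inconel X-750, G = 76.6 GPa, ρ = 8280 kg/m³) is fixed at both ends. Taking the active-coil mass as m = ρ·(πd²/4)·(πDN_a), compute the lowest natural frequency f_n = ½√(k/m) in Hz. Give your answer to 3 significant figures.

k = Gd⁴/(8D³N_a) = (76.6×10³)(2.1⁴)/(8·21.0³·16) = 1.2567 N/mm = 1256.7 N/m
Wire length L = πDN_a = π·21.0·16 = 1055.6 mm
m = ρ·(πd²/4)·L = 8280 × 3.4636×10⁻⁶ m² × 1.0556 m = 0.030272 kg
f_n = ½√(k/m) = 0.5·√(1256.7/0.030272) = 0.5·√(41514) = 101.87 Hz

102 Hz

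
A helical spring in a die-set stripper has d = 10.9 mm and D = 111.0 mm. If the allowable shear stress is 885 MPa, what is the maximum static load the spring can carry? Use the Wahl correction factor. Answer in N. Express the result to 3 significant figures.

C = D/d = 111.0/10.9 = 10.1835
K_W = (4C−1)/(4C−4) + 0.615/C = 39.734/36.734 + 0.0604 = 1.1421
τ_max = K·8FD/(πd³) → F_max = τ_allow·πd³/(8DK)
F_max = 885·π·10.9³/(8·111.0·1.1421) = 3.6006e+06/1014.1 = 3550.3 N

3550 N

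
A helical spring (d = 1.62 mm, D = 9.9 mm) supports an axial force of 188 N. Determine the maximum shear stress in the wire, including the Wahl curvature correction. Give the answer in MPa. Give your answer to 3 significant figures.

Spring index C = D/d = 9.9/1.62 = 6.1111
K_W = (4C−1)/(4C−4) + 0.615/C = 23.444/20.444 + 0.1006 = 1.2474
τ₀ = 8FD/(πd³) = 8·188·9.9/(π·1.62³) = 14889.6/13.357 = 1114.8 MPa
τ_max = K·τ₀ = 1.2474 × 1114.8 = 1390.5 MPa

1390 MPa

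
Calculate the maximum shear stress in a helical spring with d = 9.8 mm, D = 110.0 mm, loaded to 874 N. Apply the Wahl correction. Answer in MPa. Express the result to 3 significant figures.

Spring index C = D/d = 110.0/9.8 = 11.2245
K_W = (4C−1)/(4C−4) + 0.615/C = 43.898/40.898 + 0.0548 = 1.1281
τ₀ = 8FD/(πd³) = 8·874·110.0/(π·9.8³) = 769120/2956.8 = 260.12 MPa
τ_max = K·τ₀ = 1.1281 × 260.12 = 293.45 MPa

293 MPa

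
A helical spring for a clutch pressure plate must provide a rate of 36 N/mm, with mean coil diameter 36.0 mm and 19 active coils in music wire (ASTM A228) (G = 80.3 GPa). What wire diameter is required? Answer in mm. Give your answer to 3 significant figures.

d = (8D³N_a·k / G)^(1/4) = (8·36.0³·19·36 / (80.3×10³))^0.25
  = (3179.3)^0.25 = 7.5090 mm

7.51 mm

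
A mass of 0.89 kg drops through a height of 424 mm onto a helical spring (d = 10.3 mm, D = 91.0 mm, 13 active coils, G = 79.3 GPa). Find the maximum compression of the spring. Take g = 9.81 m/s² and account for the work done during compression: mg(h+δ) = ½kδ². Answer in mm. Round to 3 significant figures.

26.3 mm

k = Gd⁴/(8D³N_a) = (79.3×10³)(10.3⁴)/(8·91.0³·13) = 11.388 N/mm
W = mg = 0.89 × 9.81 = 8.7309 N
½kδ² − Wδ − Wh = 0 → δ = (W + √(W² + 2kWh))/k
δ = (8.7309 + √(76.229 + 84317.8))/11.388 = (8.7309 + 290.51)/11.388 = 26.276 mm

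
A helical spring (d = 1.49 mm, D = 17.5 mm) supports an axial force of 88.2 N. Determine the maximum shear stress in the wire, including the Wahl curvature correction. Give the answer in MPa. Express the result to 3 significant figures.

1330 MPa

Spring index C = D/d = 17.5/1.49 = 11.7450
K_W = (4C−1)/(4C−4) + 0.615/C = 45.980/42.980 + 0.0524 = 1.1222
τ₀ = 8FD/(πd³) = 8·88.2·17.5/(π·1.49³) = 12348/10.392 = 1188.2 MPa
τ_max = K·τ₀ = 1.1222 × 1188.2 = 1333.3 MPa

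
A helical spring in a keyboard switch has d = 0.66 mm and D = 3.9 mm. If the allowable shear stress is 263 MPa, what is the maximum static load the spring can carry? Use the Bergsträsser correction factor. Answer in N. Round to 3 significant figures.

6.13 N

C = D/d = 3.9/0.66 = 5.9091
K_B = (4C+2)/(4C−3) = 25.636/20.636 = 1.2423
τ_max = K·8FD/(πd³) → F_max = τ_allow·πd³/(8DK)
F_max = 263·π·0.66³/(8·3.9·1.2423) = 237.54/38.759 = 6.1286 N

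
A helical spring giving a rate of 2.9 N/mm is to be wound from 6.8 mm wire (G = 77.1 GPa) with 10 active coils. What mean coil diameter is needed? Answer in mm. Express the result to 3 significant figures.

89.2 mm

D = (Gd⁴/(8N_a·k))^(1/3) = (77.1×10³·6.8⁴/(8·10·2.9))^(1/3)
  = (710562)^(1/3) = 89.2348 mm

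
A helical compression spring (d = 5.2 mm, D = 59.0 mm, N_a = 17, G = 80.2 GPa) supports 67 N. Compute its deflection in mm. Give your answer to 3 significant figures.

31.9 mm

k = Gd⁴/(8D³N_a) = (80.2×10³)(5.2⁴)/(8·59.0³·17) = 2.0994 N/mm
δ = F/k = 67 / 2.0994 = 31.914 mm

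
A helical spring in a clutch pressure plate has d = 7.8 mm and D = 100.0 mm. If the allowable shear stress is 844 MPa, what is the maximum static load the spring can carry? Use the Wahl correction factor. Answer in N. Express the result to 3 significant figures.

C = D/d = 100.0/7.8 = 12.8205
K_W = (4C−1)/(4C−4) + 0.615/C = 50.282/47.282 + 0.0480 = 1.1114
τ_max = K·8FD/(πd³) → F_max = τ_allow·πd³/(8DK)
F_max = 844·π·7.8³/(8·100.0·1.1114) = 1.2583e+06/889.14 = 1415.2 N

1420 N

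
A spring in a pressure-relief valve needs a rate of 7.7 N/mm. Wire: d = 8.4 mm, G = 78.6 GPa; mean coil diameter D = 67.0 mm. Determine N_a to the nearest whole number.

N_a = Gd⁴/(8D³k) = (78.6×10³ × 8.4⁴)/(8 × 67.0³ × 7.7)
    = 3.91327e+08 / 1.8527e+07 = 21.12 → 21 coils

21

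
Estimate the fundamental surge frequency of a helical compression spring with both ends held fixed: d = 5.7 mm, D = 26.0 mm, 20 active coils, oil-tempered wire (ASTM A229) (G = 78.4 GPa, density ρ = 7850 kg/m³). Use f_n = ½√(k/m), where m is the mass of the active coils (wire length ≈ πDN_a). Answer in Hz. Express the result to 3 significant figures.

150 Hz

k = Gd⁴/(8D³N_a) = (78.4×10³)(5.7⁴)/(8·26.0³·20) = 29.429 N/mm = 29429 N/m
Wire length L = πDN_a = π·26.0·20 = 1633.6 mm
m = ρ·(πd²/4)·L = 7850 × 25.518×10⁻⁶ m² × 1.6336 m = 0.32724 kg
f_n = ½√(k/m) = 0.5·√(29429/0.32724) = 0.5·√(89932) = 149.94 Hz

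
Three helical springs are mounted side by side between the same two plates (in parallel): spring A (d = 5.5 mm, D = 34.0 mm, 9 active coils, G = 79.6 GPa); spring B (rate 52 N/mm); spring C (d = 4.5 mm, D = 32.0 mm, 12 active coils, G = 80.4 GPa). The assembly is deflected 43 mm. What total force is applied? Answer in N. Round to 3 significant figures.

k_A = Gd⁴/(8D³N_a) = (79.6×10³)(5.5⁴)/(8·34.0³·9) = 25.739 N/mm
k_C = Gd⁴/(8D³N_a) = (80.4×10³)(4.5⁴)/(8·32.0³·12) = 10.481 N/mm
Parallel: k_eq = 25.739 + 52 + 10.481 = 88.22 N/mm
F = k_eq·δ = 88.22·43 = 3793.4 N

3790 N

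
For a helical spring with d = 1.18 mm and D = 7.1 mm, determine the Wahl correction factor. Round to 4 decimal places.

1.2517

C = D/d = 7.1/1.18 = 6.0169
K_W = (4C−1)/(4C−4) + 0.615/C = 23.068/20.068 + 0.1022 = 1.2517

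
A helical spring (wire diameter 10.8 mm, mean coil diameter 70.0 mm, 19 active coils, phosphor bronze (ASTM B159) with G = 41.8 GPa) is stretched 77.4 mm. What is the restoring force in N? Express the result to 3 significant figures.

844 N

k = Gd⁴/(8D³N_a) = (41.8×10³)(10.8⁴)/(8·70.0³·19) = 10.908 N/mm
F = k·δ = 10.908 × 77.4 = 844.26 N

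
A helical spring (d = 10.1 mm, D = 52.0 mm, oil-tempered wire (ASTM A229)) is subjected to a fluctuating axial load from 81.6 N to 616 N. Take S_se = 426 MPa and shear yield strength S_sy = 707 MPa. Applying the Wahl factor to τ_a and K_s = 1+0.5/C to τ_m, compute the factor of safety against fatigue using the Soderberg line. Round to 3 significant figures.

5.73

C = D/d = 52.0/10.1 = 5.1485; K_W = (4C−1)/(4C−4)+0.615/C = 1.3002; K_s = 1+0.5/C = 1.0971
F_a = (F_max−F_min)/2 = 267.2 N; F_m = (F_max+F_min)/2 = 348.8 N
τ_a = K_W·8F_aD/(πd³) = 1.3002 × 34.341 = 44.652 MPa
τ_m = K_s·8F_mD/(πd³) = 1.0971 × 44.829 = 49.182 MPa
Soderberg: 1/n_f = τ_a/S_se + τ_m/S_sy = 44.652/426 + 49.182/707 = 0.10482 + 0.06956 = 0.17438
n_f = 1/0.17438 = 5.735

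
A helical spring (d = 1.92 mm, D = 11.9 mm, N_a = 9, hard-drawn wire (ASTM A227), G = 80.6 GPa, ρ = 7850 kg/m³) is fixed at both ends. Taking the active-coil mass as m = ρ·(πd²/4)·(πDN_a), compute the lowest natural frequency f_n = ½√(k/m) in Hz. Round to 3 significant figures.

543 Hz

k = Gd⁴/(8D³N_a) = (80.6×10³)(1.92⁴)/(8·11.9³·9) = 9.0275 N/mm = 9027.5 N/m
Wire length L = πDN_a = π·11.9·9 = 336.46 mm
m = ρ·(πd²/4)·L = 7850 × 2.8953×10⁻⁶ m² × 0.33646 m = 0.0076472 kg
f_n = ½√(k/m) = 0.5·√(9027.5/0.0076472) = 0.5·√(1.1805e+06) = 543.25 Hz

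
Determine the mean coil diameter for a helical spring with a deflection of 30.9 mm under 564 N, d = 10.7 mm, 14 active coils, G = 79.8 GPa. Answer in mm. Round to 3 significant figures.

Required rate k = F/δ = 564/30.9 = 18.252 N/mm
D = (Gd⁴/(8N_a·k))^(1/3) = (79.8×10³·10.7⁴/(8·14·18.252))^(1/3)
  = (511681)^(1/3) = 79.9834 mm

80.0 mm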